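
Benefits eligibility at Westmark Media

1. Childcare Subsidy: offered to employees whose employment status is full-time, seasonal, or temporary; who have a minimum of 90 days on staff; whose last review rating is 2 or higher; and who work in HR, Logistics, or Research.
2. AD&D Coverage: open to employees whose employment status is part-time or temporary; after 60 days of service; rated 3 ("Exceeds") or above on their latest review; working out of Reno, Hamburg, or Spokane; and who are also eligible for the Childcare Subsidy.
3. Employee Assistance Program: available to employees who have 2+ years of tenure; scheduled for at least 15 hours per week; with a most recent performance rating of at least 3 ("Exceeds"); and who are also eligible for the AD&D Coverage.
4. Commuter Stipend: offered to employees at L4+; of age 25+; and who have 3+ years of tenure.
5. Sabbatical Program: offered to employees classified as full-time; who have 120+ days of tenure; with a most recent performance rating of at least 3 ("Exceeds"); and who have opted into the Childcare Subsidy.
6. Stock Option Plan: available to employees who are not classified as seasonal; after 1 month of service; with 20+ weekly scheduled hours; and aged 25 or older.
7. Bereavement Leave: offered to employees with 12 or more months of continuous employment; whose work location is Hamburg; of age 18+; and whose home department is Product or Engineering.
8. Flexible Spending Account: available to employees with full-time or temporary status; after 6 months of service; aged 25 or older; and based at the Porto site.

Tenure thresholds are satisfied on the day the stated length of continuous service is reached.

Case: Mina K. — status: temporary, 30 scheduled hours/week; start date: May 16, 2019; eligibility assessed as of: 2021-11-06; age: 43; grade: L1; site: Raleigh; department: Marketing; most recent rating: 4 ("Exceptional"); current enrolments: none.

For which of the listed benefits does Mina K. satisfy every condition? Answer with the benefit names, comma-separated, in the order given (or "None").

Service from May 16, 2019 to 2021-11-06: 905 days.
Childcare Subsidy — status temporary ✓; service 905 days ≥ 90 days ✓; rating 4 ≥ 2 ✓; dept Marketing ✗ → not eligible.
AD&D Coverage — status temporary ✓; service 905 days ≥ 60 days ✓; rating 4 ≥ 3 ✓; site Raleigh ✗ (not Reno, Hamburg, or Spokane) → not eligible.
Employee Assistance Program — service 905 days ≥ 2 years (≈730 days) ✓; 30 hrs/wk ≥ 15 ✓; rating 4 ≥ 3 ✓; not eligible for AD&D Coverage ✗ → not eligible.
Commuter Stipend — grade L1 < L4 ✗ → not eligible.
Sabbatical Program — status temporary ✗ (requires full-time) → not eligible.
Stock Option Plan — status temporary ✓ (not excluded); service 905 days ≥ 1 month (≈30 days) ✓; 30 hrs/wk ≥ 20 ✓; age 43 ≥ 25 ✓ → eligible.
Bereavement Leave — service 905 days ≥ 12 months (≈360 days) ✓; site Raleigh ✗ (not Hamburg) → not eligible.
Flexible Spending Account — status temporary ✓; service 905 days ≥ 6 months (≈180 days) ✓; age 43 ≥ 25 ✓; site Raleigh ✗ (not Porto) → not eligible.

Stock Option Plan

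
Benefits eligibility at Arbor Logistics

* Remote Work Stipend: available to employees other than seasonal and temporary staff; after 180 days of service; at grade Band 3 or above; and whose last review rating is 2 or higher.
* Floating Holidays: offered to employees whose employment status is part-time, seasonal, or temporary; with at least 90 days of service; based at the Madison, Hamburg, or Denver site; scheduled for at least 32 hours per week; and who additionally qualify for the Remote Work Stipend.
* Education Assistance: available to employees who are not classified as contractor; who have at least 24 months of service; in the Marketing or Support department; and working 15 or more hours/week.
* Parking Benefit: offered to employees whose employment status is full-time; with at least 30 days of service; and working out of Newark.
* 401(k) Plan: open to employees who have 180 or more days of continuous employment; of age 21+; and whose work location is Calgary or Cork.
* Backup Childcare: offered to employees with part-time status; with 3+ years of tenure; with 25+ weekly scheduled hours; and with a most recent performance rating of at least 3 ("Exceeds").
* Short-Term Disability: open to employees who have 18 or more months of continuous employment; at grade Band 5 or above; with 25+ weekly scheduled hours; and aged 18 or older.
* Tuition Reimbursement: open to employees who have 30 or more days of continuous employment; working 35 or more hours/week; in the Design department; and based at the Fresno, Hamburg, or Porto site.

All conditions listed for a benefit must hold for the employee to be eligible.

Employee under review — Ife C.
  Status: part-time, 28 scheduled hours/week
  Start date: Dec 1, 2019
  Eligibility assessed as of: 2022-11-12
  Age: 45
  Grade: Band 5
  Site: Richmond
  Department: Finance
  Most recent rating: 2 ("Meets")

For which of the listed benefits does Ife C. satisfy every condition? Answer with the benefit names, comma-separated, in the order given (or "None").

Remote Work Stipend, Short-Term Disability

Service from Dec 1, 2019 to 2022-11-12: 1077 days.
Remote Work Stipend — status part-time ✓ (not excluded); service 1077 days ≥ 180 days ✓; grade Band 5 ≥ Band 3 ✓; rating 2 ≥ 2 ✓ → eligible.
Floating Holidays — status part-time ✓; service 1077 days ≥ 90 days ✓; site Richmond ✗ (not Madison, Hamburg, or Denver) → not eligible.
Education Assistance — status part-time ✓ (not excluded); service 1077 days ≥ 24 months (≈720 days) ✓; dept Finance ✗ → not eligible.
Parking Benefit — status part-time ✗ (requires full-time) → not eligible.
401(k) Plan — service 1077 days ≥ 180 days ✓; age 45 ≥ 21 ✓; site Richmond ✗ (not Calgary or Cork) → not eligible.
Backup Childcare — status part-time ✓; service 1077 days < 3 years (≈1095 days) ✗ → not eligible.
Short-Term Disability — service 1077 days ≥ 18 months (≈540 days) ✓; grade Band 5 ≥ Band 5 ✓; 28 hrs/wk ≥ 25 ✓; age 45 ≥ 18 ✓ → eligible.
Tuition Reimbursement — service 1077 days ≥ 30 days ✓; 28 hrs/wk < 35 ✗ → not eligible.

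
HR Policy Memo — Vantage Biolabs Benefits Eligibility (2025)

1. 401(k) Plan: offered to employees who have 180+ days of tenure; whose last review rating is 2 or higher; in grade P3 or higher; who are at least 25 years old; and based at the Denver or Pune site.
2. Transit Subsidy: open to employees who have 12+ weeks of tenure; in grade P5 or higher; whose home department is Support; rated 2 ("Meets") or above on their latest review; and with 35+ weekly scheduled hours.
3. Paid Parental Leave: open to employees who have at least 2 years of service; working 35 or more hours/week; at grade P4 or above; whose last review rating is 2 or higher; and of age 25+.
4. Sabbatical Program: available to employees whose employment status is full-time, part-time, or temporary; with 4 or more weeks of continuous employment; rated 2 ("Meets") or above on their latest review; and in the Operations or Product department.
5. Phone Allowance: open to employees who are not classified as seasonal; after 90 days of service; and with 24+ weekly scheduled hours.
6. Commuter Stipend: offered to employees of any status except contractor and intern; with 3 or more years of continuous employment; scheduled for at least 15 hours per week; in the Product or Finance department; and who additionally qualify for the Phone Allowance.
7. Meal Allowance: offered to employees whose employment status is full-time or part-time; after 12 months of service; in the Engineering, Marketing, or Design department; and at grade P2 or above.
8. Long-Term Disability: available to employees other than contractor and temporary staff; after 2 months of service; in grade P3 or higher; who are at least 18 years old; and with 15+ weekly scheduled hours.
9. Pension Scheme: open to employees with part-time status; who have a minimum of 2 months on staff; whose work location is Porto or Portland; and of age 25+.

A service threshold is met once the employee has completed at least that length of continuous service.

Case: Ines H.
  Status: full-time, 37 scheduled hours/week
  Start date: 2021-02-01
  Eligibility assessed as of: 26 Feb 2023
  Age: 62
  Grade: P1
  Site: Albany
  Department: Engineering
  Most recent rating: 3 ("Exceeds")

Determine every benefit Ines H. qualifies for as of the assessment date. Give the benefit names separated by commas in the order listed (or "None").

Phone Allowance

Service from 2021-02-01 to 26 Feb 2023: 755 days.
401(k) Plan — service 755 days ≥ 180 days ✓; rating 3 ≥ 2 ✓; grade P1 < P3 ✗ → not eligible.
Transit Subsidy — service 755 days ≥ 12 weeks (≈84 days) ✓; grade P1 < P5 ✗ → not eligible.
Paid Parental Leave — service 755 days ≥ 2 years (≈730 days) ✓; 37 hrs/wk ≥ 35 ✓; grade P1 < P4 ✗ → not eligible.
Sabbatical Program — status full-time ✓; service 755 days ≥ 4 weeks (≈28 days) ✓; rating 3 ≥ 2 ✓; dept Engineering ✗ → not eligible.
Phone Allowance — status full-time ✓ (not excluded); service 755 days ≥ 90 days ✓; 37 hrs/wk ≥ 24 ✓ → eligible.
Commuter Stipend — status full-time ✓ (not excluded); service 755 days < 3 years (≈1095 days) ✗ → not eligible.
Meal Allowance — status full-time ✓; service 755 days ≥ 12 months (≈360 days) ✓; dept Engineering ✓; grade P1 < P2 ✗ → not eligible.
Long-Term Disability — status full-time ✓ (not excluded); service 755 days ≥ 2 months (≈60 days) ✓; grade P1 < P3 ✗ → not eligible.
Pension Scheme — status full-time ✗ (requires part-time) → not eligible.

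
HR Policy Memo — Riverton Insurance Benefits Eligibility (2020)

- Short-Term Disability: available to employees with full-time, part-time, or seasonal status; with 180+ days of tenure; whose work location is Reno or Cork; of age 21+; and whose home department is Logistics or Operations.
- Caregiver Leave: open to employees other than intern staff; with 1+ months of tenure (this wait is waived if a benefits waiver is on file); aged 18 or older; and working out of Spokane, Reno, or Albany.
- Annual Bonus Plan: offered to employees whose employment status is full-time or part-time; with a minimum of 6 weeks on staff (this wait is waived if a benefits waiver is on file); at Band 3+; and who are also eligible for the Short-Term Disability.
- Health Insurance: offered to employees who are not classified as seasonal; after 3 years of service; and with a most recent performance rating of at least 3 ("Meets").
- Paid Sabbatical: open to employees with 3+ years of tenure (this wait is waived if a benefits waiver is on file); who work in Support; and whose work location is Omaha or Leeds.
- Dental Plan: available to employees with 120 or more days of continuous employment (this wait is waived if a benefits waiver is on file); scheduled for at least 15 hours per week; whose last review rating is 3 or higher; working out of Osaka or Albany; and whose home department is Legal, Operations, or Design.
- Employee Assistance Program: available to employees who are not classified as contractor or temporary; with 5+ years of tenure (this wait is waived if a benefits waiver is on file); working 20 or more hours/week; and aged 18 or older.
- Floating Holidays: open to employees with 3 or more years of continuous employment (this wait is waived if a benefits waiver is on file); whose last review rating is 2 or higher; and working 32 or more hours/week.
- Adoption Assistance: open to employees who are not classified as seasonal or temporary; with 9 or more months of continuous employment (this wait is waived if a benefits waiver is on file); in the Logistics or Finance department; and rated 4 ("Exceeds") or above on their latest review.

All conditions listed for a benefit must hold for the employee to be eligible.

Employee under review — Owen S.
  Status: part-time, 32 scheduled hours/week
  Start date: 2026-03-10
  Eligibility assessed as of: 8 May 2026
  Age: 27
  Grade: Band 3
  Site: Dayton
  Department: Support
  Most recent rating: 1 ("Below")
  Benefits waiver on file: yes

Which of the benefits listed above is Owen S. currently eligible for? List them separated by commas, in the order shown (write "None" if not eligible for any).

Employee Assistance Program

Service from 2026-03-10 to 8 May 2026: 59 days.
Short-Term Disability — status part-time ✓; service 59 days < 180 days ✗ → not eligible.
Caregiver Leave — status part-time ✓ (not excluded); benefits waiver on file ✓; age 27 ≥ 18 ✓; site Dayton ✗ (not Spokane, Reno, or Albany) → not eligible.
Annual Bonus Plan — status part-time ✓; benefits waiver on file ✓; grade Band 3 ≥ Band 3 ✓; not eligible for Short-Term Disability ✗ → not eligible.
Health Insurance — status part-time ✓ (not excluded); service 59 days < 3 years (≈1095 days) ✗ → not eligible.
Paid Sabbatical — benefits waiver on file ✓; dept Support ✓; site Dayton ✗ (not Omaha or Leeds) → not eligible.
Dental Plan — benefits waiver on file ✓; 32 hrs/wk ≥ 15 ✓; rating 1 < 3 ✗ → not eligible.
Employee Assistance Program — status part-time ✓ (not excluded); benefits waiver on file ✓; 32 hrs/wk ≥ 20 ✓; age 27 ≥ 18 ✓ → eligible.
Floating Holidays — benefits waiver on file ✓; rating 1 < 2 ✗ → not eligible.
Adoption Assistance — status part-time ✓ (not excluded); benefits waiver on file ✓; dept Support ✗ → not eligible.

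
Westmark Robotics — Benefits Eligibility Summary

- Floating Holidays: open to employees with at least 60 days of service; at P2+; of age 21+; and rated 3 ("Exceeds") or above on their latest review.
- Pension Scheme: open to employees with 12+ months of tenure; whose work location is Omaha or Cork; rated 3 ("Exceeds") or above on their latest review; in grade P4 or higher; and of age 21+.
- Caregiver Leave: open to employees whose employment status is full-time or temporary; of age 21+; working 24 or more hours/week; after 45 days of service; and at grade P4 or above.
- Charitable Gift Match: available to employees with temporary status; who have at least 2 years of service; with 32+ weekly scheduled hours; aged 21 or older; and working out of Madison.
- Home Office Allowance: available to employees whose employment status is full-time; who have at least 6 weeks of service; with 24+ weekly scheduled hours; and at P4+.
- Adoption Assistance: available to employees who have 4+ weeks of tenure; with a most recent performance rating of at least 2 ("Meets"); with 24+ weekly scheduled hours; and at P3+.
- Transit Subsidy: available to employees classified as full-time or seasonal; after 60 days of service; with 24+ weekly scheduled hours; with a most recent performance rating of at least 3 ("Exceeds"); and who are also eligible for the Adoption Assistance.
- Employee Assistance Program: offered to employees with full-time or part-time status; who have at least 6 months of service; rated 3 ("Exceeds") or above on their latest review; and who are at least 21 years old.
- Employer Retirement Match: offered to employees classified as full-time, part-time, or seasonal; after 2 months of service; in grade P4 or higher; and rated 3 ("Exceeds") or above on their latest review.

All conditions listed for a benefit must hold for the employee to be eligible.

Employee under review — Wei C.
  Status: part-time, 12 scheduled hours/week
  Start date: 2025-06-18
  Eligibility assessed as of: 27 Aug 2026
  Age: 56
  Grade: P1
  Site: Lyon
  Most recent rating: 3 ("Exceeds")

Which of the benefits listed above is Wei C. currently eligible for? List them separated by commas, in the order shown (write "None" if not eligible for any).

Service from 2025-06-18 to 27 Aug 2026: 435 days.
Floating Holidays — service 435 days ≥ 60 days ✓; grade P1 < P2 ✗ → not eligible.
Pension Scheme — service 435 days ≥ 12 months (≈360 days) ✓; site Lyon ✗ (not Omaha or Cork) → not eligible.
Caregiver Leave — status part-time ✗ (requires full-time or temporary) → not eligible.
Charitable Gift Match — status part-time ✗ (requires temporary) → not eligible.
Home Office Allowance — status part-time ✗ (requires full-time) → not eligible.
Adoption Assistance — service 435 days ≥ 4 weeks (≈28 days) ✓; rating 3 ≥ 2 ✓; 12 hrs/wk < 24 ✗ → not eligible.
Transit Subsidy — status part-time ✗ (requires full-time or seasonal) → not eligible.
Employee Assistance Program — status part-time ✓; service 435 days ≥ 6 months (≈180 days) ✓; rating 3 ≥ 3 ✓; age 56 ≥ 21 ✓ → eligible.
Employer Retirement Match — status part-time ✓; service 435 days ≥ 2 months (≈60 days) ✓; grade P1 < P4 ✗ → not eligible.

Employee Assistance Program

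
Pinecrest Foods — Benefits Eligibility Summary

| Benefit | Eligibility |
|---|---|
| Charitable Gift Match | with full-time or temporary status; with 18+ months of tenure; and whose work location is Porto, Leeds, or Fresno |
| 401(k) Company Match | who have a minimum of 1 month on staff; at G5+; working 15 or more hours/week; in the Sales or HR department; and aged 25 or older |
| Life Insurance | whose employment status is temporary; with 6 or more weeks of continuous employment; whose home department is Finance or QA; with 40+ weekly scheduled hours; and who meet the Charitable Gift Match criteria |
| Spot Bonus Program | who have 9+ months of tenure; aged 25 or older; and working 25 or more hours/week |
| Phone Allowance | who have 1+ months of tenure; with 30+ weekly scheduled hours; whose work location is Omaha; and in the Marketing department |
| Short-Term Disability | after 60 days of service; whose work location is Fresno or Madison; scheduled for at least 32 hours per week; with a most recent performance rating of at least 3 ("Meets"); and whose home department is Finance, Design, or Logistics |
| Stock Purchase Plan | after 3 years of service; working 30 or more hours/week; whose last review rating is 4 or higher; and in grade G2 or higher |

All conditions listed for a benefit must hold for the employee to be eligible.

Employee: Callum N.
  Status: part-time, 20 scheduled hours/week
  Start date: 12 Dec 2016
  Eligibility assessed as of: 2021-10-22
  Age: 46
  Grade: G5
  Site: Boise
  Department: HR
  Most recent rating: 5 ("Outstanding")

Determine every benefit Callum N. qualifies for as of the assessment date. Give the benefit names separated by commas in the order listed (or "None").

Service from 12 Dec 2016 to 2021-10-22: 1775 days.
Charitable Gift Match — status part-time ✗ (requires full-time or temporary) → not eligible.
401(k) Company Match — service 1775 days ≥ 1 month (≈30 days) ✓; grade G5 ≥ G5 ✓; 20 hrs/wk ≥ 15 ✓; dept HR ✓; age 46 ≥ 25 ✓ → eligible.
Life Insurance — status part-time ✗ (requires temporary) → not eligible.
Spot Bonus Program — service 1775 days ≥ 9 months (≈270 days) ✓; age 46 ≥ 25 ✓; 20 hrs/wk < 25 ✗ → not eligible.
Phone Allowance — service 1775 days ≥ 1 month (≈30 days) ✓; 20 hrs/wk < 30 ✗ → not eligible.
Short-Term Disability — service 1775 days ≥ 60 days ✓; site Boise ✗ (not Fresno or Madison) → not eligible.
Stock Purchase Plan — service 1775 days ≥ 3 years (≈1095 days) ✓; 20 hrs/wk < 30 ✗ → not eligible.

401(k) Company Match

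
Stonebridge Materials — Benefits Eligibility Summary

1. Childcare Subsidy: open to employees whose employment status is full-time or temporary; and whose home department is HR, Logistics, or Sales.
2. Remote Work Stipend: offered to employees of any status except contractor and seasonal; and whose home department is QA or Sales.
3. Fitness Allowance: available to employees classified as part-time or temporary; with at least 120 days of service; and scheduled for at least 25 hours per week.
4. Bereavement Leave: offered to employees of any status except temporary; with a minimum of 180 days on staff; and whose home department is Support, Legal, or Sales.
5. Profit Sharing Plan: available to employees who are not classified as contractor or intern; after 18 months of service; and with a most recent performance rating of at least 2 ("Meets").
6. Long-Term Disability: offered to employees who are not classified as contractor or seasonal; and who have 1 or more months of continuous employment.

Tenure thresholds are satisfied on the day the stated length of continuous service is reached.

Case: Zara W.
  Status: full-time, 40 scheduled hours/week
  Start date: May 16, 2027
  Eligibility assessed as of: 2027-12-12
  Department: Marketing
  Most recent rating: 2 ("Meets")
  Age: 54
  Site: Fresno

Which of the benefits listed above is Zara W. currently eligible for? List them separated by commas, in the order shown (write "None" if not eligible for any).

Long-Term Disability

Service from May 16, 2027 to 2027-12-12: 210 days.
Childcare Subsidy — status full-time ✓; dept Marketing ✗ → not eligible.
Remote Work Stipend — status full-time ✓ (not excluded); dept Marketing ✗ → not eligible.
Fitness Allowance — status full-time ✗ (requires part-time or temporary) → not eligible.
Bereavement Leave — status full-time ✓ (not excluded); service 210 days ≥ 180 days ✓; dept Marketing ✗ → not eligible.
Profit Sharing Plan — status full-time ✓ (not excluded); service 210 days < 18 months (≈540 days) ✗ → not eligible.
Long-Term Disability — status full-time ✓ (not excluded); service 210 days ≥ 1 month (≈30 days) ✓ → eligible.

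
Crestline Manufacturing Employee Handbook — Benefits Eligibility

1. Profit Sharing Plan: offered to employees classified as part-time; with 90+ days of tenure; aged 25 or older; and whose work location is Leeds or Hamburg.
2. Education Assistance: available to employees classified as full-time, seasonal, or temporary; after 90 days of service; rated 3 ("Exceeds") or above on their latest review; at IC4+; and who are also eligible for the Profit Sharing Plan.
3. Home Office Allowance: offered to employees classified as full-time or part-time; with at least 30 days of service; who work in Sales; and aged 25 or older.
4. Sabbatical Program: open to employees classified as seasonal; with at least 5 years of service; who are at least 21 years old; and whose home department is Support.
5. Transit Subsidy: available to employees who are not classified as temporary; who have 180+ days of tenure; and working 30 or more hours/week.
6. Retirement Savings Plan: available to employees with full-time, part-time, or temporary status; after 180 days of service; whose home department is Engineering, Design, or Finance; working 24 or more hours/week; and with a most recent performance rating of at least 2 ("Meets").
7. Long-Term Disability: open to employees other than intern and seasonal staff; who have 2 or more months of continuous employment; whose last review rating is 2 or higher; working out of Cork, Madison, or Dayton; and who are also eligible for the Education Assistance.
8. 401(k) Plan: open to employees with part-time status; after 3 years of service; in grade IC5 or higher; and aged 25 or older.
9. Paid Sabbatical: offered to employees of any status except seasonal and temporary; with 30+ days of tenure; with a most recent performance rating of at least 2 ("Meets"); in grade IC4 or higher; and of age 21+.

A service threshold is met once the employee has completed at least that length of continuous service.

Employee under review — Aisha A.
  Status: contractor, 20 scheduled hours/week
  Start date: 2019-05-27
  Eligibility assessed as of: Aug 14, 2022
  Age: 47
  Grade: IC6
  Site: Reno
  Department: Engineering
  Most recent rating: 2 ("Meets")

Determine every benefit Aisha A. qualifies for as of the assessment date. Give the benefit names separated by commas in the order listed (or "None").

Service from 2019-05-27 to Aug 14, 2022: 1175 days.
Profit Sharing Plan — status contractor ✗ (requires part-time) → not eligible.
Education Assistance — status contractor ✗ (requires full-time, seasonal, or temporary) → not eligible.
Home Office Allowance — status contractor ✗ (requires full-time or part-time) → not eligible.
Sabbatical Program — status contractor ✗ (requires seasonal) → not eligible.
Transit Subsidy — status contractor ✓ (not excluded); service 1175 days ≥ 180 days ✓; 20 hrs/wk < 30 ✗ → not eligible.
Retirement Savings Plan — status contractor ✗ (requires full-time, part-time, or temporary) → not eligible.
Long-Term Disability — status contractor ✓ (not excluded); service 1175 days ≥ 2 months (≈60 days) ✓; rating 2 ≥ 2 ✓; site Reno ✗ (not Cork, Madison, or Dayton) → not eligible.
401(k) Plan — status contractor ✗ (requires part-time) → not eligible.
Paid Sabbatical — status contractor ✓ (not excluded); service 1175 days ≥ 30 days ✓; rating 2 ≥ 2 ✓; grade IC6 ≥ IC4 ✓; age 47 ≥ 21 ✓ → eligible.

Paid Sabbatical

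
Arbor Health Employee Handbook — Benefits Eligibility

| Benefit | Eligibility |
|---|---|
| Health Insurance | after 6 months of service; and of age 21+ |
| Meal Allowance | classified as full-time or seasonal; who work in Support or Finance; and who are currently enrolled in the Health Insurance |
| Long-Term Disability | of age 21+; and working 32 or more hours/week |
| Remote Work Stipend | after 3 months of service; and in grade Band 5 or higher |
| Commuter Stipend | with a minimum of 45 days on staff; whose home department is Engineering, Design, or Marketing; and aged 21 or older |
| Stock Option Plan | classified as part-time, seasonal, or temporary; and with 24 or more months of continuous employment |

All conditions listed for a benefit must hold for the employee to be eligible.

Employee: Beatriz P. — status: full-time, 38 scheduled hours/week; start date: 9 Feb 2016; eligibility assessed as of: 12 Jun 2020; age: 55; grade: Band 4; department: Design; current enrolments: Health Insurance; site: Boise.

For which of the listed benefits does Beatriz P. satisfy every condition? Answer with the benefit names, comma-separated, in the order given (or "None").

Health Insurance, Long-Term Disability, Commuter Stipend

Service from 9 Feb 2016 to 12 Jun 2020: 1585 days.
Health Insurance — service 1585 days ≥ 6 months (≈180 days) ✓; age 55 ≥ 21 ✓ → eligible.
Meal Allowance — status full-time ✓; dept Design ✗ → not eligible.
Long-Term Disability — age 55 ≥ 21 ✓; 38 hrs/wk ≥ 32 ✓ → eligible.
Remote Work Stipend — service 1585 days ≥ 3 months (≈90 days) ✓; grade Band 4 < Band 5 ✗ → not eligible.
Commuter Stipend — service 1585 days ≥ 45 days ✓; dept Design ✓; age 55 ≥ 21 ✓ → eligible.
Stock Option Plan — status full-time ✗ (requires part-time, seasonal, or temporary) → not eligible.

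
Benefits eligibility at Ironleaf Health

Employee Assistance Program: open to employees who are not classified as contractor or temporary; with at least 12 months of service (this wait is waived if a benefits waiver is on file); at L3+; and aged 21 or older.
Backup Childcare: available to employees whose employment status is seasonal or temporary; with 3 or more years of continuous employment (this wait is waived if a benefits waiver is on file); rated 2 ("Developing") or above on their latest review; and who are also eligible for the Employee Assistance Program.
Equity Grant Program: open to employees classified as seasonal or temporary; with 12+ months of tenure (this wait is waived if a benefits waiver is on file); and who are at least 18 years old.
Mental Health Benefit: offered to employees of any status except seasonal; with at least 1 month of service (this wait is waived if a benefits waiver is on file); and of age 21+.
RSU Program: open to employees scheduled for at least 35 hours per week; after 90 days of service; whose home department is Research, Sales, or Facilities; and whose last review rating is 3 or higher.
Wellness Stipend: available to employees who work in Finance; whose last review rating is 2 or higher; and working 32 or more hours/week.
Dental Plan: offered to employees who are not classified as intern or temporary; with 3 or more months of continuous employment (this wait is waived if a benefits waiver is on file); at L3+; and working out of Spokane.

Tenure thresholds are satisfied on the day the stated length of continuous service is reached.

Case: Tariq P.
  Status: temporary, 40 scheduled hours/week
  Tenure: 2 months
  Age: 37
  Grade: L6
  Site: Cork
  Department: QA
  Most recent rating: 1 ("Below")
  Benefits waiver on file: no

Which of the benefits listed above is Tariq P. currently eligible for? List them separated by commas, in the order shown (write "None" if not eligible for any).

Employee Assistance Program — status temporary ✗ (excluded) → not eligible.
Backup Childcare — status temporary ✓; no waiver, service 2 months < 3 years (≈1095 days) ✗ → not eligible.
Equity Grant Program — status temporary ✓; no waiver, service 2 months < 12 months ✗ → not eligible.
Mental Health Benefit — status temporary ✓ (not excluded); no waiver, service 2 months ≥ 1 month ✓; age 37 ≥ 21 ✓ → eligible.
RSU Program — 40 hrs/wk ≥ 35 ✓; service 2 months < 90 days ✗ → not eligible.
Wellness Stipend — dept QA ✗ → not eligible.
Dental Plan — status temporary ✗ (excluded) → not eligible.

Mental Health Benefit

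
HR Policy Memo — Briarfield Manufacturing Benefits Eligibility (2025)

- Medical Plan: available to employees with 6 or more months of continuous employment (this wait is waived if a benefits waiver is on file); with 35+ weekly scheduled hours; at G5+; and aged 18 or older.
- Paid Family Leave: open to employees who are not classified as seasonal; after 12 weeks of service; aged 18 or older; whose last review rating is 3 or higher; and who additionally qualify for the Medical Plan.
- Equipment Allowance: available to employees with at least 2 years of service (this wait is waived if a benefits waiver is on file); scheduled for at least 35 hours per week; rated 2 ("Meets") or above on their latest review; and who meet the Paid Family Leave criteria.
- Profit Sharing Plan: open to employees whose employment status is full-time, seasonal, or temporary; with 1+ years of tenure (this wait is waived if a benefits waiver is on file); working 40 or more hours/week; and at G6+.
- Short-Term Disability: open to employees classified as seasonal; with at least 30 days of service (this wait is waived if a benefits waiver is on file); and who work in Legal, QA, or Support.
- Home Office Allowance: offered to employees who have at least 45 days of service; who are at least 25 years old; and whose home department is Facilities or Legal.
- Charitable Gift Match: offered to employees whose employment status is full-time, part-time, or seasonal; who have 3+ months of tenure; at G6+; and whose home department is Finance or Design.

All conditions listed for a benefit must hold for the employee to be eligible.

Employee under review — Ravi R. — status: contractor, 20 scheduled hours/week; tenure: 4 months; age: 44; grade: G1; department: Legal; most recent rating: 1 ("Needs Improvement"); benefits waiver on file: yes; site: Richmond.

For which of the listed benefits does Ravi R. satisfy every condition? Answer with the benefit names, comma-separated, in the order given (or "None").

Home Office Allowance

Medical Plan — benefits waiver on file ✓; 20 hrs/wk < 35 ✗ → not eligible.
Paid Family Leave — status contractor ✓ (not excluded); service 4 months ≥ 12 weeks (≈84 days) ✓; age 44 ≥ 18 ✓; rating 1 < 3 ✗ → not eligible.
Equipment Allowance — benefits waiver on file ✓; 20 hrs/wk < 35 ✗ → not eligible.
Profit Sharing Plan — status contractor ✗ (requires full-time, seasonal, or temporary) → not eligible.
Short-Term Disability — status contractor ✗ (requires seasonal) → not eligible.
Home Office Allowance — service 4 months ≥ 45 days ✓; age 44 ≥ 25 ✓; dept Legal ✓ → eligible.
Charitable Gift Match — status contractor ✗ (requires full-time, part-time, or seasonal) → not eligible.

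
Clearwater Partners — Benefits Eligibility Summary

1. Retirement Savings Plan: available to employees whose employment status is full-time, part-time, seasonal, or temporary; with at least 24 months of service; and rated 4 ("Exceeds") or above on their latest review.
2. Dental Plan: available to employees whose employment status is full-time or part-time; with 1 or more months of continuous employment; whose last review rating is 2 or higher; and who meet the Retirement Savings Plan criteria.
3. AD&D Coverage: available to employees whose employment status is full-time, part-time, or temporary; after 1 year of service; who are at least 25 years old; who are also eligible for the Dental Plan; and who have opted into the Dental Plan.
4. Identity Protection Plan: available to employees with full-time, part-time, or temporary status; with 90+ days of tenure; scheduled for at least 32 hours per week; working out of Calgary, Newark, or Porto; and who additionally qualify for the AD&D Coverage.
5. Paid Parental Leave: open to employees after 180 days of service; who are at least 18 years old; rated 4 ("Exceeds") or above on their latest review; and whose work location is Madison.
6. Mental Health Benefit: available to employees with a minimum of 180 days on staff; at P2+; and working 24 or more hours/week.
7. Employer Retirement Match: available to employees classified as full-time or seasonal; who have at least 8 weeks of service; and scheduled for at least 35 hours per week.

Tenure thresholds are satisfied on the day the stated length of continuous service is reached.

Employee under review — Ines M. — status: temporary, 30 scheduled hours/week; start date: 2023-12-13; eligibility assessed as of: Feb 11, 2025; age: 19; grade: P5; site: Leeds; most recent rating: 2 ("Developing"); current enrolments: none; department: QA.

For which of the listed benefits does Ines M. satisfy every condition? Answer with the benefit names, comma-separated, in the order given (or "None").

Service from 2023-12-13 to Feb 11, 2025: 426 days.
Retirement Savings Plan — status temporary ✓; service 426 days < 24 months (≈720 days) ✗ → not eligible.
Dental Plan — status temporary ✗ (requires full-time or part-time) → not eligible.
AD&D Coverage — status temporary ✓; service 426 days ≥ 1 year (≈365 days) ✓; age 19 < 25 ✗ → not eligible.
Identity Protection Plan — status temporary ✓; service 426 days ≥ 90 days ✓; 30 hrs/wk < 32 ✗ → not eligible.
Paid Parental Leave — service 426 days ≥ 180 days ✓; age 19 ≥ 18 ✓; rating 2 < 4 ✗ → not eligible.
Mental Health Benefit — service 426 days ≥ 180 days ✓; grade P5 ≥ P2 ✓; 30 hrs/wk ≥ 24 ✓ → eligible.
Employer Retirement Match — status temporary ✗ (requires full-time or seasonal) → not eligible.

Mental Health Benefit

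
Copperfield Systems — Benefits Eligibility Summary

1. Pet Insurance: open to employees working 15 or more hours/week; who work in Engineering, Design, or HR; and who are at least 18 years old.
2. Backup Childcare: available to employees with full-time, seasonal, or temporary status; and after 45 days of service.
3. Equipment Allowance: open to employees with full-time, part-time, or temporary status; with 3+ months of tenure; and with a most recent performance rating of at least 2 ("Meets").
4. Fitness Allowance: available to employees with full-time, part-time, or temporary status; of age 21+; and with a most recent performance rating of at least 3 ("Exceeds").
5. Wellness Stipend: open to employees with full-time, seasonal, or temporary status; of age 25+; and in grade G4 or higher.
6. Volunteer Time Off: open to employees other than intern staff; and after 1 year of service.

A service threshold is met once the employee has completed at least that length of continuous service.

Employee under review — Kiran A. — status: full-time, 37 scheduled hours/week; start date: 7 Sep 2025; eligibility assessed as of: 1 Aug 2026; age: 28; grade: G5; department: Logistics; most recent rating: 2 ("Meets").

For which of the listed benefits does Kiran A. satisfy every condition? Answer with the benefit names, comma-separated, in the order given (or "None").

Backup Childcare, Equipment Allowance, Wellness Stipend

Service from 7 Sep 2025 to 1 Aug 2026: 328 days.
Pet Insurance — 37 hrs/wk ≥ 15 ✓; dept Logistics ✗ → not eligible.
Backup Childcare — status full-time ✓; service 328 days ≥ 45 days ✓ → eligible.
Equipment Allowance — status full-time ✓; service 328 days ≥ 3 months (≈90 days) ✓; rating 2 ≥ 2 ✓ → eligible.
Fitness Allowance — status full-time ✓; age 28 ≥ 21 ✓; rating 2 < 3 ✗ → not eligible.
Wellness Stipend — status full-time ✓; age 28 ≥ 25 ✓; grade G5 ≥ G4 ✓ → eligible.
Volunteer Time Off — status full-time ✓ (not excluded); service 328 days < 1 year (≈365 days) ✗ → not eligible.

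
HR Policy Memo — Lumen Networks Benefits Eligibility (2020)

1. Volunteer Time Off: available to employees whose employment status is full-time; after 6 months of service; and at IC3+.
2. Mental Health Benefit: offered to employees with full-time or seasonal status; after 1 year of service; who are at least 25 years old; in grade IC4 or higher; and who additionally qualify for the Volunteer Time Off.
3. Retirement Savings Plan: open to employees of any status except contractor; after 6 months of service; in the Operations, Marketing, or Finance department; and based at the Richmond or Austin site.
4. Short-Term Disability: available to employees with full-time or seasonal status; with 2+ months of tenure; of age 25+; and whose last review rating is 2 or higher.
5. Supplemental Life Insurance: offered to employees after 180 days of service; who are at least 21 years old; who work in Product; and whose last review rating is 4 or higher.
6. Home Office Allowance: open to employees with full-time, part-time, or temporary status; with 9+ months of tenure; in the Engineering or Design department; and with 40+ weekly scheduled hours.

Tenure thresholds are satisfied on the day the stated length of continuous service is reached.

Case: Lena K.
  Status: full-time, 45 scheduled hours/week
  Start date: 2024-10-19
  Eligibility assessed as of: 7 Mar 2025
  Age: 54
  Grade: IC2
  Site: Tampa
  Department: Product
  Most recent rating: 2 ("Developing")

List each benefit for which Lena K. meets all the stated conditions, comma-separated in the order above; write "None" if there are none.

Short-Term Disability

Service from 2024-10-19 to 7 Mar 2025: 139 days.
Volunteer Time Off — status full-time ✓; service 139 days < 6 months (≈180 days) ✗ → not eligible.
Mental Health Benefit — status full-time ✓; service 139 days < 1 year (≈365 days) ✗ → not eligible.
Retirement Savings Plan — status full-time ✓ (not excluded); service 139 days < 6 months (≈180 days) ✗ → not eligible.
Short-Term Disability — status full-time ✓; service 139 days ≥ 2 months (≈60 days) ✓; age 54 ≥ 25 ✓; rating 2 ≥ 2 ✓ → eligible.
Supplemental Life Insurance — service 139 days < 180 days ✗ → not eligible.
Home Office Allowance — status full-time ✓; service 139 days < 9 months (≈270 days) ✗ → not eligible.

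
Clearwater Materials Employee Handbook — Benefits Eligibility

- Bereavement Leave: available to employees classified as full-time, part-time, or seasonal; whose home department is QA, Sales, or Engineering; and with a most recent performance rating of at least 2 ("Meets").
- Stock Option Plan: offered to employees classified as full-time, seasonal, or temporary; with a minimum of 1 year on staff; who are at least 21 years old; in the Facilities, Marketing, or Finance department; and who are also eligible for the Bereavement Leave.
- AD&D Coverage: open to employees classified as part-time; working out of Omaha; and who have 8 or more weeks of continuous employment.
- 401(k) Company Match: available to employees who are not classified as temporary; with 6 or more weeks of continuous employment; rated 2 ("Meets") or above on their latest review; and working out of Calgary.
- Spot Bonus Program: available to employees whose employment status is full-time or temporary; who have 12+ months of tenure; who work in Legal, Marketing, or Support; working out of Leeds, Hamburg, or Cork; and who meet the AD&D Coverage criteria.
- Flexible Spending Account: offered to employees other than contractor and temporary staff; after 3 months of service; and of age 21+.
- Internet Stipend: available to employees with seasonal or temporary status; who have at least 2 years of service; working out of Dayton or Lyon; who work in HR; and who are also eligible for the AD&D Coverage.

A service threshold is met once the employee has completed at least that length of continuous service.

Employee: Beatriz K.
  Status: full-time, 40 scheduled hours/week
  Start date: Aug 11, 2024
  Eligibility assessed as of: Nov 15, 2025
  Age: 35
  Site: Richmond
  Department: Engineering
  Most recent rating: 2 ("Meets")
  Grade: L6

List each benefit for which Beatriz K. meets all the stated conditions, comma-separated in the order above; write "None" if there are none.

Service from Aug 11, 2024 to Nov 15, 2025: 461 days.
Bereavement Leave — status full-time ✓; dept Engineering ✓; rating 2 ≥ 2 ✓ → eligible.
Stock Option Plan — status full-time ✓; service 461 days ≥ 1 year (≈365 days) ✓; age 35 ≥ 21 ✓; dept Engineering ✗ → not eligible.
AD&D Coverage — status full-time ✗ (requires part-time) → not eligible.
401(k) Company Match — status full-time ✓ (not excluded); service 461 days ≥ 6 weeks (≈42 days) ✓; rating 2 ≥ 2 ✓; site Richmond ✗ (not Calgary) → not eligible.
Spot Bonus Program — status full-time ✓; service 461 days ≥ 12 months (≈360 days) ✓; dept Engineering ✗ → not eligible.
Flexible Spending Account — status full-time ✓ (not excluded); service 461 days ≥ 3 months (≈90 days) ✓; age 35 ≥ 21 ✓ → eligible.
Internet Stipend — status full-time ✗ (requires seasonal or temporary) → not eligible.

Bereavement Leave, Flexible Spending Account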